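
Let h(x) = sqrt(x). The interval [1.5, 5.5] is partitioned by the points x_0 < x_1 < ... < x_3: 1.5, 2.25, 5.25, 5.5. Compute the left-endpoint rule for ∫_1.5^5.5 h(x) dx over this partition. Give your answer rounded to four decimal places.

Subinterval widths: 0.75, 3, 0.25.
Left endpoints: 1.5, 2.25, 5.25.
h(1.5) ≈ 1.2247, h(2.25) ≈ 1.5000, h(5.25) ≈ 2.2913.
Sum = Σ Δx_i · h(x_i).
Sum ≈ 5.9914.

5.9914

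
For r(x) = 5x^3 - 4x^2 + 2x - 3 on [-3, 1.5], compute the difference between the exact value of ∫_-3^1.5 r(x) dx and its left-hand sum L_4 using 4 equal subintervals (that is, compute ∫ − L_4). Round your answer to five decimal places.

120.15527

Exact integral: ∫_-3^1.5 r(x) dx = -155.671875.
L_4 ≈ -275.8271484.
Error ≈ -155.671875 − (-275.8271484) ≈ 120.15527.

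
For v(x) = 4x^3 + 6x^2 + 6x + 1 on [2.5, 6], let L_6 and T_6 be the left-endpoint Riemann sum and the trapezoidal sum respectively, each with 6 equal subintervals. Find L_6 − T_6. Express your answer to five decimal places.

L_6 ≈ 1469.7934028.
T_6 ≈ 1761.7517361.
L_6 − T_6 ≈ -291.95833.

-291.95833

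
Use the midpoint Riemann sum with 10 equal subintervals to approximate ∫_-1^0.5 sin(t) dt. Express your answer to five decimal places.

Δt = (0.5 − (-1))/10 = 0.15.
Midpoints: -0.925, -0.775, -0.625, -0.475, -0.325, -0.175, -0.025, 0.125, 0.275, 0.425.
f(-0.925) ≈ -0.79862, f(-0.775) ≈ -0.69972, f(-0.625) ≈ -0.58510, f(-0.475) ≈ -0.45734, f(-0.325) ≈ -0.31931, f(-0.175) ≈ -0.17411, f(-0.025) ≈ -0.02500, f(0.125) ≈ 0.12467, f(0.275) ≈ 0.27155, f(0.425) ≈ 0.41232.
Sum = Δt · [f(-0.925) + f(-0.775) + f(-0.625) + ...].
Sum ≈ -0.33760.

-0.33760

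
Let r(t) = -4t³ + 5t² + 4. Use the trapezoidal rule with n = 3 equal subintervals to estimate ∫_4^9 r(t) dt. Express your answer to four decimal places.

-5345.6481

Δt = (9 − 4)/3 = 5/3.
r(4) = -172, r(17/3) = -15209/27, r(22/3) = -35224/27, r(9) = -2507.
T_3 = (Δt/2)·[r(t_0) + 2r(t_1) + 2r(t_2) + r(t_3)].
Sum ≈ -5345.6481.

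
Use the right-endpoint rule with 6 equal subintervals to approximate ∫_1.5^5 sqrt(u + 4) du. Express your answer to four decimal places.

9.5906

Δu = (5 − 1.5)/6 = 7/12.
Right endpoints: 25/12, 8/3, 3.25, 23/6, 53/12, 5.
f(25/12) ≈ 2.4664, f(8/3) ≈ 2.5820, f(3.25) ≈ 2.6926, f(23/6) ≈ 2.7988, f(53/12) ≈ 2.9011, f(5) ≈ 3.0000.
Sum = Δu · [f(25/12) + f(8/3) + f(3.25) + ...].
Sum ≈ 9.5906.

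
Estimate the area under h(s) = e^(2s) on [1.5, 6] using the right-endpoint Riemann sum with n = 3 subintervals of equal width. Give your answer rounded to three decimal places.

Δs = (6 − 1.5)/3 = 1.5.
Right endpoints: 3, 4.5, 6.
h(3) ≈ 403.429, h(4.5) ≈ 8103.084, h(6) ≈ 162754.791.
Sum = Δs · [h(3) + h(4.5) + h(6)].
Sum ≈ 256891.956.

256891.956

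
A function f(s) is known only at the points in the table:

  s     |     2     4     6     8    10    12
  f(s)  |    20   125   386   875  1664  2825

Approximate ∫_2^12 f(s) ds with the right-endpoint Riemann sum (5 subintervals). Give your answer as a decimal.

11750

Δs = 2.
Sum = 2·[125 + 386 + 875 + 1664 + 2825] = 11750.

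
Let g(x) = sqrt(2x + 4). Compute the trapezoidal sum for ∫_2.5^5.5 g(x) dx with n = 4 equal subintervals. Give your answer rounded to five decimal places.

10.36140

Δx = (5.5 − 2.5)/4 = 0.75.
g(2.5) ≈ 3.00000, g(3.25) ≈ 3.24037, g(4) ≈ 3.46410, g(4.75) ≈ 3.67423, g(5.5) ≈ 3.87298.
T_4 = (Δx/2)·[g(x_0) + 2g(x_1) + 2g(x_2) + 2g(x_3) + g(x_4)].
Sum ≈ 10.36140.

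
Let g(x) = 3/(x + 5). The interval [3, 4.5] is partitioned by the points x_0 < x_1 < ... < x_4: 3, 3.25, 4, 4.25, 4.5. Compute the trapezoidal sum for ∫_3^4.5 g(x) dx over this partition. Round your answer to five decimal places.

Subinterval widths: 0.25, 0.75, 0.25, 0.25.
g(3) = 0.375, g(3.25) = 4/11, g(4) = 1/3, g(4.25) = 12/37, g(4.5) = 6/19.
On each subinterval the trapezoid contributes (Δx_i/2)·[g(x_{i-1}) + g(x_i)].
Sum ≈ 0.51591.

0.51591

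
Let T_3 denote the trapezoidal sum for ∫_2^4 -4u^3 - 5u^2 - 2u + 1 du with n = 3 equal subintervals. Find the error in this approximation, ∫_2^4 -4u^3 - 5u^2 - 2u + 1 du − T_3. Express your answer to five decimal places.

Exact integral: ∫_2^4 f(u) du ≈ -343.3333333.
T_3 ≈ -349.4074074.
Error ≈ -343.3333333 − (-349.4074074) ≈ 6.07407.

6.07407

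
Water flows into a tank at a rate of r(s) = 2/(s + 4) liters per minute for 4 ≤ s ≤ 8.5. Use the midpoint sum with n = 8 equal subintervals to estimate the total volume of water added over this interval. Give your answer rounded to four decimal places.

Δs = (8.5 − 4)/8 = 0.5625.
Midpoints: 4.28125, 4.84375, 5.40625, 5.96875, 6.53125, 7.09375, 7.65625, 8.21875.
r(4.28125) = 64/265, r(4.84375) = 64/283, r(5.40625) = 64/301, r(5.96875) = 64/319, r(6.53125) = 64/337, r(7.09375) = 64/355, r(7.65625) = 64/373, r(8.21875) = 64/391.
Sum = Δs · [r(4.28125) + r(4.84375) + r(5.40625) + ...].
Sum ≈ 0.8923.

0.8923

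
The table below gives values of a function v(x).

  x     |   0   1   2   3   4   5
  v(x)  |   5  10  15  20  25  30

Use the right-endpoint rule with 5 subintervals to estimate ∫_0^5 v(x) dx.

100

Δx = 1.
Sum = 1·[10 + 15 + 20 + 25 + 30] = 100.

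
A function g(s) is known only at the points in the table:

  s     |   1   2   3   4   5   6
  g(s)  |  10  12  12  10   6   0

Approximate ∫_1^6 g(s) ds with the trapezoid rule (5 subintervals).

Δs = 1.
T_5 = (1/2)·[10 + 2·12 + 2·12 + 2·10 + 2·6 + 0] = 45.

45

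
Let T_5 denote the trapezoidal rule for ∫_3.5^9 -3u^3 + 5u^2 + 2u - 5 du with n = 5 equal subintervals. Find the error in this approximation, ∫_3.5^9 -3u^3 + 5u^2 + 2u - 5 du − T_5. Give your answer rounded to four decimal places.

Exact integral: ∫_3.5^9 f(u) du ≈ -3623.411458.
T_5 = -3680.25625.
Error ≈ -3623.411458 − (-3680.25625) ≈ 56.8448.

56.8448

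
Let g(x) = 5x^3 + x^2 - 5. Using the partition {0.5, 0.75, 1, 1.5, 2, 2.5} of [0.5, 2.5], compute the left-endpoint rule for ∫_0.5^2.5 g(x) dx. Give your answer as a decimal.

Subinterval widths: 0.25, 0.25, 0.5, 0.5, 0.5.
Left endpoints: 0.5, 0.75, 1, 1.5, 2.
g(0.5) = -4.125, g(0.75) = -2.328125, g(1) = 1, g(1.5) = 14.125, g(2) = 39.
Sum = Σ Δx_i · g(x_i).
Sum = 25.44921875.

25.44921875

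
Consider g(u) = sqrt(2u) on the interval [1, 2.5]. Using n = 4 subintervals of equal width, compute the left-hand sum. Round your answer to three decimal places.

Δu = (2.5 − 1)/4 = 0.375.
Left endpoints: 1, 1.375, 1.75, 2.125.
g(1) ≈ 1.414, g(1.375) ≈ 1.658, g(1.75) ≈ 1.871, g(2.125) ≈ 2.062.
Sum = Δu · [g(1) + g(1.375) + g(1.75) + g(2.125)].
Sum ≈ 2.627.

2.627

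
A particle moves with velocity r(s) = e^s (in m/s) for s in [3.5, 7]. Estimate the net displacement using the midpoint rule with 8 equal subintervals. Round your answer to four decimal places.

Δs = (7 − 3.5)/8 = 0.4375.
Midpoints: 3.71875, 4.15625, 4.59375, 5.03125, 5.46875, 5.90625, 6.34375, 6.78125.
r(3.71875) ≈ 41.2128, r(4.15625) ≈ 63.8317, r(4.59375) ≈ 98.8645, r(5.03125) ≈ 153.1243, r(5.46875) ≈ 237.1636, r(5.90625) ≈ 367.3261, r(6.34375) ≈ 568.9258, r(6.78125) ≈ 881.1695.
Sum = Δs · [r(3.71875) + r(4.15625) + r(4.59375) + ...].
Sum ≈ 1055.0830.

1055.0830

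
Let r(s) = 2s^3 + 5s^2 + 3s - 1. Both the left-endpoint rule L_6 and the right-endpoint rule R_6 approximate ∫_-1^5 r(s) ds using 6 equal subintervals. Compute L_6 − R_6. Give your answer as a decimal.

-390

L_6 = 374.
R_6 = 764.
L_6 − R_6 = -390.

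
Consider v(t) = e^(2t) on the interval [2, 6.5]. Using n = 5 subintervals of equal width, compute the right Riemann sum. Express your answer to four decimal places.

476964.6390

Δt = (6.5 − 2)/5 = 0.9.
Right endpoints: 2.9, 3.8, 4.7, 5.6, 6.5.
v(2.9) ≈ 330.2996, v(3.8) ≈ 1998.1959, v(4.7) ≈ 12088.3807, v(5.6) ≈ 73130.4418, v(6.5) ≈ 442413.3920.
Sum = Δt · [v(2.9) + v(3.8) + v(4.7) + v(5.6) + v(6.5)].
Sum ≈ 476964.6390.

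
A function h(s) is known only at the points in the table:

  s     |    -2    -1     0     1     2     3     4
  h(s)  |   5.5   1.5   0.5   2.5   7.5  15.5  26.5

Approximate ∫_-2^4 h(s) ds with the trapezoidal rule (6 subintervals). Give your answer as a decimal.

43.5

Δs = 1.
T_6 = (1/2)·[5.5 + 2·1.5 + 2·0.5 + 2·2.5 + 2·7.5 + 2·15.5 + 26.5] = 43.5.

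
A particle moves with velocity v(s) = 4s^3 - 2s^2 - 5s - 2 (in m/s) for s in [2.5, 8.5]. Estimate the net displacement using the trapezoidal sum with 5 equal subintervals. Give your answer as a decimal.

Δs = (8.5 − 2.5)/5 = 1.2.
v(2.5) = 35.5, v(3.7) = 154.732, v(4.9) = 396.076, v(6.1) = 801.004, v(7.3) = 1410.988, v(8.5) = 2267.5.
T_5 = (Δs/2)·[v(s_0) + 2v(s_1) + ... + 2v(s_{4}) + v(s_5)].
Sum = 4697.16.

4697.16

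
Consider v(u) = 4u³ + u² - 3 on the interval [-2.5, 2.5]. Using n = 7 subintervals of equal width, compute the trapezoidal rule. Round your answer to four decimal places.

Δu = (2.5 − (-2.5))/7 = 5/7.
v(-2.5) = -59.25, v(-25/14) = -30991/1372, v(-15/14) = -9291/1372, v(-5/14) = -4191/1372, v(5/14) = -3691/1372, v(15/14) = 4209/1372, v(25/14) = 31509/1372, v(2.5) = 65.75.
T_7 = (Δu/2)·[v(u_0) + 2v(u_1) + ... + 2v(u_{6}) + v(u_7)].
Sum ≈ -4.1582.

-4.1582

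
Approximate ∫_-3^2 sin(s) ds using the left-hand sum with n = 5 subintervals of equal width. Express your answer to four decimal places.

Δs = (2 − (-3))/5 = 1.
Left endpoints: -3, -2, -1, 0, 1.
f(-3) ≈ -0.1411, f(-2) ≈ -0.9093, f(-1) ≈ -0.8415, f(0) ≈ 0.0000, f(1) ≈ 0.8415.
Sum = Δs · [f(-3) + f(-2) + f(-1) + f(0) + f(1)].
Sum ≈ -1.0504.

-1.0504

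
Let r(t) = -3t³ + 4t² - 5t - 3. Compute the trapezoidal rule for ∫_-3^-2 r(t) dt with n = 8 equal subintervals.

Δt = (-2 − (-3))/8 = 0.125.
r(-3) = 129, r(-2.875) = 59253/512, r(-2.75) = 103.390625, r(-2.625) = 47079/512, r(-2.5) = 81.375, r(-2.375) = 36673/512, r(-2.25) = 62.671875, r(-2.125) = 27891/512, r(-2) = 47.
T_8 = (Δt/2)·[r(t_0) + 2r(t_1) + ... + 2r(t_{7}) + r(t_8)].
Sum = 83.65234375.

83.65234375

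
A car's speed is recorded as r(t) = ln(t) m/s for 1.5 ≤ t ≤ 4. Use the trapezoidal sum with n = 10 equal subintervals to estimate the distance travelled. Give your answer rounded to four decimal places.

2.4348

Δt = (4 − 1.5)/10 = 0.25.
r(1.5) ≈ 0.4055, r(1.75) ≈ 0.5596, r(2) ≈ 0.6931, r(2.25) ≈ 0.8109, r(2.5) ≈ 0.9163, r(2.75) ≈ 1.0116, r(3) ≈ 1.0986, r(3.25) ≈ 1.1787, r(3.5) ≈ 1.2528, r(3.75) ≈ 1.3218, r(4) ≈ 1.3863.
T_10 = (Δt/2)·[r(t_0) + 2r(t_1) + ... + 2r(t_{9}) + r(t_10)].
Sum ≈ 2.4348.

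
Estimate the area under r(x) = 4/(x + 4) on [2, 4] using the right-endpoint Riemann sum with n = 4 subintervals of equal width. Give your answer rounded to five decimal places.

Δx = (4 − 2)/4 = 0.5.
Right endpoints: 2.5, 3, 3.5, 4.
r(2.5) = 8/13, r(3) = 4/7, r(3.5) = 8/15, r(4) = 0.5.
Sum = Δx · [r(2.5) + r(3) + r(3.5) + r(4)].
Sum ≈ 1.11007.

1.11007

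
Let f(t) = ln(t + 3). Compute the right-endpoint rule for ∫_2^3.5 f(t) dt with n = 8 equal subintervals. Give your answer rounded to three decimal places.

2.644

Δt = (3.5 − 2)/8 = 0.1875.
Right endpoints: 2.1875, 2.375, 2.5625, 2.75, 2.9375, 3.125, 3.3125, 3.5.
f(2.1875) ≈ 1.646, f(2.375) ≈ 1.682, f(2.5625) ≈ 1.716, f(2.75) ≈ 1.749, f(2.9375) ≈ 1.781, f(3.125) ≈ 1.812, f(3.3125) ≈ 1.843, f(3.5) ≈ 1.872.
Sum = Δt · [f(2.1875) + f(2.375) + f(2.5625) + ...].
Sum ≈ 2.644.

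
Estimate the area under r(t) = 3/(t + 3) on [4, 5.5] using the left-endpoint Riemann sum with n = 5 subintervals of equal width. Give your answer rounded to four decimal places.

Δt = (5.5 − 4)/5 = 0.3.
Left endpoints: 4, 4.3, 4.6, 4.9, 5.2.
r(4) = 3/7, r(4.3) = 30/73, r(4.6) = 15/38, r(4.9) = 30/79, r(5.2) = 15/41.
Sum = Δt · [r(4) + r(4.3) + r(4.6) + r(4.9) + r(5.2)].
Sum ≈ 0.5940.

0.5940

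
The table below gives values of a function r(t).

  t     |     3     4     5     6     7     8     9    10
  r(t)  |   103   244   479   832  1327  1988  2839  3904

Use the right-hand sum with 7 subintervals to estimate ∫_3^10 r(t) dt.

11613

Δt = 1.
Sum = 1·[244 + 479 + 832 + 1327 + 1988 + 2839 + 3904] = 11613.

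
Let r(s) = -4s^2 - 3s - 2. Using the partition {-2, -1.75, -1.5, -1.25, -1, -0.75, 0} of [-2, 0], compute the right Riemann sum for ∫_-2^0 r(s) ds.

-7.75

Subinterval widths: 0.25, 0.25, 0.25, 0.25, 0.25, 0.75.
Right endpoints: -1.75, -1.5, -1.25, -1, -0.75, 0.
r(-1.75) = -9, r(-1.5) = -6.5, r(-1.25) = -4.5, r(-1) = -3, r(-0.75) = -2, r(0) = -2.
Sum = Σ Δs_i · r(s_i).
Sum = -7.75.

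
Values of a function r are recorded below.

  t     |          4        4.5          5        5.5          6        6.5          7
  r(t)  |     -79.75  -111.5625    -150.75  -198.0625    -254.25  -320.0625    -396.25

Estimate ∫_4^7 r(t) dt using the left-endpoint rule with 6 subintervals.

-557.21875

Δt = 0.5.
Sum = 0.5·[(-79.75) + (-111.5625) + (-150.75) + (-198.0625) + (-254.25) + (-320.0625)] = -557.21875.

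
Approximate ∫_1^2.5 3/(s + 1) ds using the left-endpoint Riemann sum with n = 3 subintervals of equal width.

Δs = (2.5 − 1)/3 = 0.5.
Left endpoints: 1, 1.5, 2.
f(1) = 1.5, f(1.5) = 1.2, f(2) = 1.
Sum = Δs · [f(1) + f(1.5) + f(2)].
Sum = 1.85.

1.85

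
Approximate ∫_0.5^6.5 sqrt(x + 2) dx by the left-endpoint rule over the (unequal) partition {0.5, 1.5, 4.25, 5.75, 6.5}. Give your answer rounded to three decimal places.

12.564

Subinterval widths: 1, 2.75, 1.5, 0.75.
Left endpoints: 0.5, 1.5, 4.25, 5.75.
f(0.5) ≈ 1.581, f(1.5) ≈ 1.871, f(4.25) ≈ 2.500, f(5.75) ≈ 2.784.
Sum = Σ Δx_i · f(x_i).
Sum ≈ 12.564.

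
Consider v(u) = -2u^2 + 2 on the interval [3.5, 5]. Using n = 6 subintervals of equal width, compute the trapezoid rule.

Δu = (5 − 3.5)/6 = 0.25.
v(3.5) = -22.5, v(3.75) = -26.125, v(4) = -30, v(4.25) = -34.125, v(4.5) = -38.5, v(4.75) = -43.125, v(5) = -48.
T_6 = (Δu/2)·[v(u_0) + 2v(u_1) + ... + 2v(u_{5}) + v(u_6)].
Sum = -51.78125.

-51.78125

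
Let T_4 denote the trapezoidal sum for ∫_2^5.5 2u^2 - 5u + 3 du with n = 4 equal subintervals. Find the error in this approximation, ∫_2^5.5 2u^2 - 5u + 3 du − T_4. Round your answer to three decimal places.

Exact integral: ∫_2^5.5 f(u) du ≈ 50.45833.
T_4 = 51.3515625.
Error ≈ 50.45833 − 51.3515625 ≈ -0.893.

-0.893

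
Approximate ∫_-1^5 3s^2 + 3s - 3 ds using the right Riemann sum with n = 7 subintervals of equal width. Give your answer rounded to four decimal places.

Δs = (5 − (-1))/7 = 6/7.
Right endpoints: -1/7, 5/7, 11/7, 17/7, 23/7, 29/7, 5.
f(-1/7) = -165/49, f(5/7) = 33/49, f(11/7) = 447/49, f(17/7) = 1077/49, f(23/7) = 1923/49, f(29/7) = 2985/49, f(5) = 87.
Sum = Δs · [f(-1/7) + f(5/7) + f(11/7) + ...].
Sum ≈ 184.7755.

184.7755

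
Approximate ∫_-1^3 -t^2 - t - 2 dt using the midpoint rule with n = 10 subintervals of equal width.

-21.28

Δt = (3 − (-1))/10 = 0.4.
Midpoints: -0.8, -0.4, 0, 0.4, 0.8, 1.2, 1.6, 2, 2.4, 2.8.
f(-0.8) = -1.84, f(-0.4) = -1.76, f(0) = -2, f(0.4) = -2.56, f(0.8) = -3.44, f(1.2) = -4.64, f(1.6) = -6.16, f(2) = -8, f(2.4) = -10.16, f(2.8) = -12.64.
Sum = Δt · [f(-0.8) + f(-0.4) + f(0) + ...].
Sum = -21.28.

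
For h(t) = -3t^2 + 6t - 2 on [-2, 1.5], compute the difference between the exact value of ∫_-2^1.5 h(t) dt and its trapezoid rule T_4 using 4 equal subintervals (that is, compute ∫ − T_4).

1.33984375

Exact integral: ∫_-2^1.5 h(t) dt = -23.625.
T_4 = -24.96484375.
Error = -23.625 − (-24.96484375) = 1.33984375.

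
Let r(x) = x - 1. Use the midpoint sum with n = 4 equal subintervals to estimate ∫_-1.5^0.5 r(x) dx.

Δx = (0.5 − (-1.5))/4 = 0.5.
Midpoints: -1.25, -0.75, -0.25, 0.25.
r(-1.25) = -2.25, r(-0.75) = -1.75, r(-0.25) = -1.25, r(0.25) = -0.75.
Sum = Δx · [r(-1.25) + r(-0.75) + r(-0.25) + r(0.25)].
Sum = -3.

-3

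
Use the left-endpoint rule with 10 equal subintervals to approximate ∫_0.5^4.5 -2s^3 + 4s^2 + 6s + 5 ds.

10.76

Δs = (4.5 − 0.5)/10 = 0.4.
Left endpoints: 0.5, 0.9, 1.3, 1.7, 2.1, 2.5, 2.9, 3.3, 3.7, 4.1.
f(0.5) = 8.75, f(0.9) = 12.182, f(1.3) = 15.166, f(1.7) = 16.934, f(2.1) = 16.718, f(2.5) = 13.75, f(2.9) = 7.262, f(3.3) = -3.514, f(3.7) = -19.346, f(4.1) = -41.002.
Sum = Δs · [f(0.5) + f(0.9) + f(1.3) + ...].
Sum = 10.76.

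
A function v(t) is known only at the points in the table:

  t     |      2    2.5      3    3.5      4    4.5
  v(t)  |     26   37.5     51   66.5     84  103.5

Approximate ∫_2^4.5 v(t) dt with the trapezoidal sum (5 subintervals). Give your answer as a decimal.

Δt = 0.5.
T_5 = (0.5/2)·[26 + 2·37.5 + 2·51 + 2·66.5 + 2·84 + 103.5] = 151.875.

151.875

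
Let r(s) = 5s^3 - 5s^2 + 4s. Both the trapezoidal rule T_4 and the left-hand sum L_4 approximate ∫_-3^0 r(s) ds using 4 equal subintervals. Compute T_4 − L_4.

72

T_4 = -171.984375.
L_4 = -243.984375.
T_4 − L_4 = 72.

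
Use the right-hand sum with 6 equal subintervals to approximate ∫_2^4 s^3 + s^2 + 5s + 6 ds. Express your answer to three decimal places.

Δs = (4 − 2)/6 = 1/3.
Right endpoints: 7/3, 8/3, 3, 10/3, 11/3, 4.
f(7/3) = 967/27, f(8/3) = 1226/27, f(3) = 57, f(10/3) = 1912/27, f(11/3) = 2351/27, f(4) = 106.
Sum = Δs · [f(7/3) + f(8/3) + f(3) + ...].
Sum ≈ 134.037.

134.037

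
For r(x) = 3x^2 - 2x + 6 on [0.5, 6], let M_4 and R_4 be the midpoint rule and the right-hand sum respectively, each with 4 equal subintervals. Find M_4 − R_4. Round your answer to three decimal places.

M_4 ≈ 210.52539.
R_4 = 284.49609375.
M_4 − R_4 ≈ -73.971.

-73.971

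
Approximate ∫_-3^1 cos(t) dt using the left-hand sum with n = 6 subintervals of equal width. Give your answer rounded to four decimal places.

0.4358

Δt = (1 − (-3))/6 = 2/3.
Left endpoints: -3, -7/3, -5/3, -1, -1/3, 1/3.
f(-3) ≈ -0.9900, f(-7/3) ≈ -0.6908, f(-5/3) ≈ -0.0957, f(-1) ≈ 0.5403, f(-1/3) ≈ 0.9450, f(1/3) ≈ 0.9450.
Sum = Δt · [f(-3) + f(-7/3) + f(-5/3) + ...].
Sum ≈ 0.4358.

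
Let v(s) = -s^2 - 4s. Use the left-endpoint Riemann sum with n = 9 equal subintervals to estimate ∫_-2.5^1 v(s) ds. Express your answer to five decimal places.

Δs = (1 − (-2.5))/9 = 7/18.
Left endpoints: -2.5, -19/9, -31/18, -4/3, -17/18, -5/9, -1/6, 2/9, 11/18.
v(-2.5) = 3.75, v(-19/9) = 323/81, v(-31/18) = 1271/324, v(-4/3) = 32/9, v(-17/18) = 935/324, v(-5/9) = 155/81, v(-1/6) = 23/36, v(2/9) = -76/81, v(11/18) = -913/324.
Sum = Δs · [v(-2.5) + v(-19/9) + v(-31/18) + ...].
Sum ≈ 6.57150.

6.57150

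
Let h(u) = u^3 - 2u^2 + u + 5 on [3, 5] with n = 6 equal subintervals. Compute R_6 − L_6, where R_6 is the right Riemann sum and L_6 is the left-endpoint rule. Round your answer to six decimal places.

R_6 ≈ 100.37037037.
L_6 ≈ 77.70370370.
R_6 − L_6 ≈ 22.666667.

22.666667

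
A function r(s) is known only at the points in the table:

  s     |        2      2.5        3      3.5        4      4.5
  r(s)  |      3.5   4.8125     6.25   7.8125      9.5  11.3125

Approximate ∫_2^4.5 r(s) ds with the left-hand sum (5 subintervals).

15.9375

Δs = 0.5.
Sum = 0.5·[3.5 + 4.8125 + 6.25 + 7.8125 + 9.5] = 15.9375.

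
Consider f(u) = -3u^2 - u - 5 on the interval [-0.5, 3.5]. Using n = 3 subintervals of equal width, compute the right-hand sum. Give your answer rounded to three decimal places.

-99.222

Δu = (3.5 − (-0.5))/3 = 4/3.
Right endpoints: 5/6, 13/6, 3.5.
f(5/6) = -95/12, f(13/6) = -21.25, f(3.5) = -45.25.
Sum = Δu · [f(5/6) + f(13/6) + f(3.5)].
Sum ≈ -99.222.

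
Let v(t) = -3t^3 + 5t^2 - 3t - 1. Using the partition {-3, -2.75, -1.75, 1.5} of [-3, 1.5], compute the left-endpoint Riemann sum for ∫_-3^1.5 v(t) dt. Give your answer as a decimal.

Subinterval widths: 0.25, 1, 3.25.
Left endpoints: -3, -2.75, -1.75.
v(-3) = 134, v(-2.75) = 107.453125, v(-1.75) = 35.640625.
Sum = Σ Δt_i · v(t_i).
Sum = 256.78515625.

256.78515625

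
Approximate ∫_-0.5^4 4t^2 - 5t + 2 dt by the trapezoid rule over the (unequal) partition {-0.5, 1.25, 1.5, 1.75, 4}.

Subinterval widths: 1.75, 0.25, 0.25, 2.25.
f(-0.5) = 5.5, f(1.25) = 2, f(1.5) = 3.5, f(1.75) = 5.5, f(4) = 46.
On each subinterval the trapezoid contributes (Δt_i/2)·[f(t_{i-1}) + f(t_i)].
Sum = 66.3125.

66.3125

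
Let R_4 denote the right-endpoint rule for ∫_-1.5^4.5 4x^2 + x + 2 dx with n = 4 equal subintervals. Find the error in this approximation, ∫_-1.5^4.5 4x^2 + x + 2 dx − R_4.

-67.5

Exact integral: ∫_-1.5^4.5 f(x) dx = 147.
R_4 = 214.5.
Error = 147 − 214.5 = -67.5.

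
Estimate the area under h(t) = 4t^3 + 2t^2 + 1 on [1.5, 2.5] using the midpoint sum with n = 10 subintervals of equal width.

43.145

Δt = (2.5 − 1.5)/10 = 0.1.
Midpoints: 1.55, 1.65, 1.75, 1.85, 1.95, 2.05, 2.15, 2.25, 2.35, 2.45.
h(1.55) = 20.7005, h(1.65) = 24.4135, h(1.75) = 28.5625, h(1.85) = 33.1715, h(1.95) = 38.2645, h(2.05) = 43.8655, h(2.15) = 49.9985, h(2.25) = 56.6875, h(2.35) = 63.9565, h(2.45) = 71.8295.
Sum = Δt · [h(1.55) + h(1.65) + h(1.75) + ...].
Sum = 43.145.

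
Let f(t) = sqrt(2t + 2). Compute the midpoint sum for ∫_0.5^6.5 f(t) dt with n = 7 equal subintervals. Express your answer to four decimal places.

17.6425

Δt = (6.5 − 0.5)/7 = 6/7.
Midpoints: 13/14, 25/14, 37/14, 3.5, 61/14, 73/14, 85/14.
f(13/14) ≈ 1.9640, f(25/14) ≈ 2.3604, f(37/14) ≈ 2.6992, f(3.5) ≈ 3.0000, f(61/14) ≈ 3.2733, f(73/14) ≈ 3.5254, f(85/14) ≈ 3.7607.
Sum = Δt · [f(13/14) + f(25/14) + f(37/14) + ...].
Sum ≈ 17.6425.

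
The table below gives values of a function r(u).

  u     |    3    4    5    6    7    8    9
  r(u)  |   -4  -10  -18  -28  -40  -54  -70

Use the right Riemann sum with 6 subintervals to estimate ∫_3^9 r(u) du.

-220

Δu = 1.
Sum = 1·[(-10) + (-18) + (-28) + (-40) + (-54) + (-70)] = -220.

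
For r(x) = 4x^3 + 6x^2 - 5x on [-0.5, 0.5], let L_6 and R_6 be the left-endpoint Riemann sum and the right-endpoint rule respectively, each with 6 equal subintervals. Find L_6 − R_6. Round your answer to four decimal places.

L_6 ≈ 0.861111.
R_6 ≈ 0.194444.
L_6 − R_6 ≈ 0.6667.

0.6667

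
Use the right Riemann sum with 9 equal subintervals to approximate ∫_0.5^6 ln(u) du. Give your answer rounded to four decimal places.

Δu = (6 − 0.5)/9 = 11/18.
Right endpoints: 10/9, 31/18, 7/3, 53/18, 32/9, 25/6, 43/9, 97/18, 6.
f(10/9) ≈ 0.1054, f(31/18) ≈ 0.5436, f(7/3) ≈ 0.8473, f(53/18) ≈ 1.0799, f(32/9) ≈ 1.2685, f(25/6) ≈ 1.4271, f(43/9) ≈ 1.5640, f(97/18) ≈ 1.6843, f(6) ≈ 1.7918.
Sum = Δu · [f(10/9) + f(31/18) + f(7/3) + ...].
Sum ≈ 6.3017.

6.3017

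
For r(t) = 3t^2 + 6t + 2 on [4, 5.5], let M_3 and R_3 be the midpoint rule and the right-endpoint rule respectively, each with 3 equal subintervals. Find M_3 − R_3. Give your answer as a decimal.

-13.21875

M_3 = 148.03125.
R_3 = 161.25.
M_3 − R_3 = -13.21875.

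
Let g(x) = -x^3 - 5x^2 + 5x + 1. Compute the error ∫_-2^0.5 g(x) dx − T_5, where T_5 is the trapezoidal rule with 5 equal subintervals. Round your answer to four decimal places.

0.2865

Exact integral: ∫_-2^0.5 g(x) dx ≈ -16.432292.
T_5 = -16.71875.
Error ≈ -16.432292 − (-16.71875) ≈ 0.2865.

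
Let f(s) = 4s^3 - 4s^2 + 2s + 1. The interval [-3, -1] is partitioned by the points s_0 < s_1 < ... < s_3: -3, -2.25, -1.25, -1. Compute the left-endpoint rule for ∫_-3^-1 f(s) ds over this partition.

Subinterval widths: 0.75, 1, 0.25.
Left endpoints: -3, -2.25, -1.25.
f(-3) = -149, f(-2.25) = -69.3125, f(-1.25) = -15.5625.
Sum = Σ Δs_i · f(s_i).
Sum = -184.953125.

-184.953125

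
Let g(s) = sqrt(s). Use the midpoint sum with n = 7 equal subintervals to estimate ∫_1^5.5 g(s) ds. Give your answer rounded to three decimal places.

7.937

Δs = (5.5 − 1)/7 = 9/14.
Midpoints: 37/28, 55/28, 73/28, 3.25, 109/28, 127/28, 145/28.
g(37/28) ≈ 1.150, g(55/28) ≈ 1.402, g(73/28) ≈ 1.615, g(3.25) ≈ 1.803, g(109/28) ≈ 1.973, g(127/28) ≈ 2.130, g(145/28) ≈ 2.276.
Sum = Δs · [g(37/28) + g(55/28) + g(73/28) + ...].
Sum ≈ 7.937.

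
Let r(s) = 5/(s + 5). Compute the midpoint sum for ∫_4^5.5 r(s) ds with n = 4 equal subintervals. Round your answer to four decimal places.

0.7707

Δs = (5.5 − 4)/4 = 0.375.
Midpoints: 4.1875, 4.5625, 4.9375, 5.3125.
r(4.1875) = 80/147, r(4.5625) = 80/153, r(4.9375) = 80/159, r(5.3125) = 16/33.
Sum = Δs · [r(4.1875) + r(4.5625) + r(4.9375) + r(5.3125)].
Sum ≈ 0.7707.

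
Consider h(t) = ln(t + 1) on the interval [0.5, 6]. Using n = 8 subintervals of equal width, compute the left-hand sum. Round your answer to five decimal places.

6.96319

Δt = (6 − 0.5)/8 = 0.6875.
Left endpoints: 0.5, 1.1875, 1.875, 2.5625, 3.25, 3.9375, 4.625, 5.3125.
h(0.5) ≈ 0.40547, h(1.1875) ≈ 0.78276, h(1.875) ≈ 1.05605, h(2.5625) ≈ 1.27046, h(3.25) ≈ 1.44692, h(3.9375) ≈ 1.59686, h(4.625) ≈ 1.72722, h(5.3125) ≈ 1.84253.
Sum = Δt · [h(0.5) + h(1.1875) + h(1.875) + ...].
Sum ≈ 6.96319.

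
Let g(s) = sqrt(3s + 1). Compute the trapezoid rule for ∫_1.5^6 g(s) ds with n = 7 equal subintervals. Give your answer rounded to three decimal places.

Δs = (6 − 1.5)/7 = 9/14.
g(1.5) ≈ 2.345, g(15/7) ≈ 2.726, g(39/14) ≈ 3.059, g(24/7) ≈ 3.359, g(57/14) ≈ 3.635, g(33/7) ≈ 3.891, g(75/14) ≈ 4.132, g(6) ≈ 4.359.
T_7 = (Δs/2)·[g(s_0) + 2g(s_1) + ... + 2g(s_{6}) + g(s_7)].
Sum ≈ 15.528.

15.528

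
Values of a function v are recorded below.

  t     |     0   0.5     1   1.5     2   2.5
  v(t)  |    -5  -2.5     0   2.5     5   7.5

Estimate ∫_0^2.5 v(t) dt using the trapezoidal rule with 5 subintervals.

3.125

Δt = 0.5.
T_5 = (0.5/2)·[(-5) + 2·(-2.5) + 2·0 + 2·2.5 + 2·5 + 7.5] = 3.125.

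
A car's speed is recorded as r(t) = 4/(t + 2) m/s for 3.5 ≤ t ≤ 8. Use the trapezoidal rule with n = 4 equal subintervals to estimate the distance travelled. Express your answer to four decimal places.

2.4010

Δt = (8 − 3.5)/4 = 1.125.
r(3.5) = 8/11, r(4.625) = 32/53, r(5.75) = 16/31, r(6.875) = 32/71, r(8) = 0.4.
T_4 = (Δt/2)·[r(t_0) + 2r(t_1) + 2r(t_2) + 2r(t_3) + r(t_4)].
Sum ≈ 2.4010.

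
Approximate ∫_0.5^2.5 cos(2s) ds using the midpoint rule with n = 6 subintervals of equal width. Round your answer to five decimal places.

-0.91709

Δs = (2.5 − 0.5)/6 = 1/3.
Midpoints: 2/3, 1, 4/3, 5/3, 2, 7/3.
f(2/3) ≈ 0.23524, f(1) ≈ -0.41615, f(4/3) ≈ -0.88933, f(5/3) ≈ -0.98167, f(2) ≈ -0.65364, f(7/3) ≈ -0.04571.
Sum = Δs · [f(2/3) + f(1) + f(4/3) + ...].
Sum ≈ -0.91709.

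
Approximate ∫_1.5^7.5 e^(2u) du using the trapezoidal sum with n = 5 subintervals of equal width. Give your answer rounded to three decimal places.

Δu = (7.5 − 1.5)/5 = 1.2.
f(1.5) ≈ 20.086, f(2.7) ≈ 221.406, f(3.9) ≈ 2440.602, f(5.1) ≈ 26903.186, f(6.3) ≈ 296558.565, f(7.5) ≈ 3269017.372.
T_5 = (Δu/2)·[f(u_0) + 2f(u_1) + ... + 2f(u_{4}) + f(u_5)].
Sum ≈ 2352770.987.

2352770.987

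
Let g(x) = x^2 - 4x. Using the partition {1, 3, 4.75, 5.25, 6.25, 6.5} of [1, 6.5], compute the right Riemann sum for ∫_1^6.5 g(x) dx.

21.640625

Subinterval widths: 2, 1.75, 0.5, 1, 0.25.
Right endpoints: 3, 4.75, 5.25, 6.25, 6.5.
g(3) = -3, g(4.75) = 3.5625, g(5.25) = 6.5625, g(6.25) = 14.0625, g(6.5) = 16.25.
Sum = Σ Δx_i · g(x_i).
Sum = 21.640625.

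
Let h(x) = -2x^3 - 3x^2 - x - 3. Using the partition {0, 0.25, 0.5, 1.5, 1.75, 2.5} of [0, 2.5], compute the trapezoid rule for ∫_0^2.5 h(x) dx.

-48.4453125

Subinterval widths: 0.25, 0.25, 1, 0.25, 0.75.
h(0) = -3, h(0.25) = -3.46875, h(0.5) = -4.5, h(1.5) = -18, h(1.75) = -24.65625, h(2.5) = -55.5.
On each subinterval the trapezoid contributes (Δx_i/2)·[h(x_{i-1}) + h(x_i)].
Sum = -48.4453125.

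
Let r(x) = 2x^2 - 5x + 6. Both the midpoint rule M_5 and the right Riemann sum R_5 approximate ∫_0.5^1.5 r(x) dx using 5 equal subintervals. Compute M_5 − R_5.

M_5 = 3.16.
R_5 = 3.08.
M_5 − R_5 = 0.08.

0.08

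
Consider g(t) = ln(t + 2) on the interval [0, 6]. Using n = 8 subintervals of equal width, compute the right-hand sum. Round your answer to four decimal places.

9.7516

Δt = (6 − 0)/8 = 0.75.
Right endpoints: 0.75, 1.5, 2.25, 3, 3.75, 4.5, 5.25, 6.
g(0.75) ≈ 1.0116, g(1.5) ≈ 1.2528, g(2.25) ≈ 1.4469, g(3) ≈ 1.6094, g(3.75) ≈ 1.7492, g(4.5) ≈ 1.8718, g(5.25) ≈ 1.9810, g(6) ≈ 2.0794.
Sum = Δt · [g(0.75) + g(1.5) + g(2.25) + ...].
Sum ≈ 9.7516.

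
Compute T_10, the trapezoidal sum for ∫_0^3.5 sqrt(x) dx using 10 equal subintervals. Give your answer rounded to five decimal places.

4.32495

Δx = (3.5 − 0)/10 = 0.35.
f(0) ≈ 0.00000, f(0.35) ≈ 0.59161, f(0.7) ≈ 0.83666, f(1.05) ≈ 1.02470, f(1.4) ≈ 1.18322, f(1.75) ≈ 1.32288, f(2.1) ≈ 1.44914, f(2.45) ≈ 1.56525, f(2.8) ≈ 1.67332, f(3.15) ≈ 1.77482, f(3.5) ≈ 1.87083.
T_10 = (Δx/2)·[f(x_0) + 2f(x_1) + ... + 2f(x_{9}) + f(x_10)].
Sum ≈ 4.32495.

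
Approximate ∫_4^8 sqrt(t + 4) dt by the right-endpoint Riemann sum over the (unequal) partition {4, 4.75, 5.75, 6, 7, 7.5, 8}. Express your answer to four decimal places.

12.8759

Subinterval widths: 0.75, 1, 0.25, 1, 0.5, 0.5.
Right endpoints: 4.75, 5.75, 6, 7, 7.5, 8.
f(4.75) ≈ 2.9580, f(5.75) ≈ 3.1225, f(6) ≈ 3.1623, f(7) ≈ 3.3166, f(7.5) ≈ 3.3912, f(8) ≈ 3.4641.
Sum = Σ Δt_i · f(t_i).
Sum ≈ 12.8759.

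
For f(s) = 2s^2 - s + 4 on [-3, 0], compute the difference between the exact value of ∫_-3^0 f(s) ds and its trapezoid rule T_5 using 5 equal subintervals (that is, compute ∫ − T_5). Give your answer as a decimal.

Exact integral: ∫_-3^0 f(s) ds = 34.5.
T_5 = 34.86.
Error = 34.5 − 34.86 = -0.36.

-0.36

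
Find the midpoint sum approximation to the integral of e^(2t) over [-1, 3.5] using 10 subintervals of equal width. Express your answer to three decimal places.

530.174

Δt = (3.5 − (-1))/10 = 0.45.
Midpoints: -0.775, -0.325, 0.125, 0.575, 1.025, 1.475, 1.925, 2.375, 2.825, 3.275.
f(-0.775) ≈ 0.212, f(-0.325) ≈ 0.522, f(0.125) ≈ 1.284, f(0.575) ≈ 3.158, f(1.025) ≈ 7.768, f(1.475) ≈ 19.106, f(1.925) ≈ 46.993, f(2.375) ≈ 115.584, f(2.825) ≈ 284.291, f(3.275) ≈ 699.244.
Sum = Δt · [f(-0.775) + f(-0.325) + f(0.125) + ...].
Sum ≈ 530.174.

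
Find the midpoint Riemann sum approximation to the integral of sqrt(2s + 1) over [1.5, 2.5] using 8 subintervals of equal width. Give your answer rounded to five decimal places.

Δs = (2.5 − 1.5)/8 = 0.125.
Midpoints: 1.5625, 1.6875, 1.8125, 1.9375, 2.0625, 2.1875, 2.3125, 2.4375.
f(1.5625) ≈ 2.03101, f(1.6875) ≈ 2.09165, f(1.8125) ≈ 2.15058, f(1.9375) ≈ 2.20794, f(2.0625) ≈ 2.26385, f(2.1875) ≈ 2.31840, f(2.3125) ≈ 2.37171, f(2.4375) ≈ 2.42384.
Sum = Δs · [f(1.5625) + f(1.6875) + f(1.8125) + ...].
Sum ≈ 2.23237.

2.23237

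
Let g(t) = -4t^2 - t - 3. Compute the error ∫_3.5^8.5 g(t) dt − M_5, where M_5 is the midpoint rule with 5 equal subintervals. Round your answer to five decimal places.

-1.66667

Exact integral: ∫_3.5^8.5 g(t) dt ≈ -806.6666667.
M_5 = -805.
Error ≈ -806.6666667 − (-805) ≈ -1.66667.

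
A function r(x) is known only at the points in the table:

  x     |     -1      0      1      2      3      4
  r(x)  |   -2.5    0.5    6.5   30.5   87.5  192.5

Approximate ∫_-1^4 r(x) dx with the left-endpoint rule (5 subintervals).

122.5

Δx = 1.
Sum = 1·[(-2.5) + 0.5 + 6.5 + 30.5 + 87.5] = 122.5.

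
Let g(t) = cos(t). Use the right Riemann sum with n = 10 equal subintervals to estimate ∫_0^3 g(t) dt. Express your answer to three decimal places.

Δt = (3 − 0)/10 = 0.3.
Right endpoints: 0.3, 0.6, 0.9, 1.2, 1.5, 1.8, 2.1, 2.4, 2.7, 3.
g(0.3) ≈ 0.955, g(0.6) ≈ 0.825, g(0.9) ≈ 0.622, g(1.2) ≈ 0.362, g(1.5) ≈ 0.071, g(1.8) ≈ -0.227, g(2.1) ≈ -0.505, g(2.4) ≈ -0.737, g(2.7) ≈ -0.904, g(3) ≈ -0.990.
Sum = Δt · [g(0.3) + g(0.6) + g(0.9) + ...].
Sum ≈ -0.158.

-0.158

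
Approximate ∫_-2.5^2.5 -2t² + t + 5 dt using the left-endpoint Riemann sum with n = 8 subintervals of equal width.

1.953125

Δt = (2.5 − (-2.5))/8 = 0.625.
Left endpoints: -2.5, -1.875, -1.25, -0.625, 0, 0.625, 1.25, 1.875.
f(-2.5) = -10, f(-1.875) = -3.90625, f(-1.25) = 0.625, f(-0.625) = 3.59375, f(0) = 5, f(0.625) = 4.84375, f(1.25) = 3.125, f(1.875) = -0.15625.
Sum = Δt · [f(-2.5) + f(-1.875) + f(-1.25) + ...].
Sum = 1.953125.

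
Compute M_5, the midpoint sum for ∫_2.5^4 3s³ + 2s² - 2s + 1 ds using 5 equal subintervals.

186.3515625

Δs = (4 − 2.5)/5 = 0.3.
Midpoints: 2.65, 2.95, 3.25, 3.55, 3.85.
f(2.65) = 65.573875, f(2.95) = 89.522125, f(3.25) = 118.609375, f(3.55) = 153.321625, f(3.85) = 194.144875.
Sum = Δs · [f(2.65) + f(2.95) + f(3.25) + f(3.55) + f(3.85)].
Sum = 186.3515625.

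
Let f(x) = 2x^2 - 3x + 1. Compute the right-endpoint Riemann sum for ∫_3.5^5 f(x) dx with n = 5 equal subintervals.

40.32

Δx = (5 − 3.5)/5 = 0.3.
Right endpoints: 3.8, 4.1, 4.4, 4.7, 5.
f(3.8) = 18.48, f(4.1) = 22.32, f(4.4) = 26.52, f(4.7) = 31.08, f(5) = 36.
Sum = Δx · [f(3.8) + f(4.1) + f(4.4) + f(4.7) + f(5)].
Sum = 40.32.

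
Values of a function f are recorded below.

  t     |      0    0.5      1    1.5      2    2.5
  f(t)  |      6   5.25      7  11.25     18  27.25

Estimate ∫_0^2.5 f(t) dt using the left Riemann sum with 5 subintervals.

Δt = 0.5.
Sum = 0.5·[6 + 5.25 + 7 + 11.25 + 18] = 23.75.

23.75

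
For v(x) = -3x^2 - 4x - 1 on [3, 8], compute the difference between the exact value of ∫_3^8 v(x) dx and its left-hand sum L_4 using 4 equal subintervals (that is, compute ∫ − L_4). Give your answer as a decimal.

Exact integral: ∫_3^8 v(x) dx = -600.
L_4 = -488.28125.
Error = -600 − (-488.28125) = -111.71875.

-111.71875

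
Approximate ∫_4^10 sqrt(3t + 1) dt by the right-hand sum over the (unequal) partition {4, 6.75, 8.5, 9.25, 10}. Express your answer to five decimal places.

Subinterval widths: 2.75, 1.75, 0.75, 0.75.
Right endpoints: 6.75, 8.5, 9.25, 10.
f(6.75) ≈ 4.60977, f(8.5) ≈ 5.14782, f(9.25) ≈ 5.36190, f(10) ≈ 5.56776.
Sum = Σ Δt_i · f(t_i).
Sum ≈ 29.88280.

29.88280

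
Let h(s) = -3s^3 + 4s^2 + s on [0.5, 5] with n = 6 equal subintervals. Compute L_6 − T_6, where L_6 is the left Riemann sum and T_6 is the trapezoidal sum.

101.671875

L_6 = -196.91015625.
T_6 = -298.58203125.
L_6 − T_6 = 101.671875.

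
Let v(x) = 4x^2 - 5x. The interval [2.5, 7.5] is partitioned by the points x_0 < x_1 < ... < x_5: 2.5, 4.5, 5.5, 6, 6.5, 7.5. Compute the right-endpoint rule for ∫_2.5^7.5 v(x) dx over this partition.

Subinterval widths: 2, 1, 0.5, 0.5, 1.
Right endpoints: 4.5, 5.5, 6, 6.5, 7.5.
v(4.5) = 58.5, v(5.5) = 93.5, v(6) = 114, v(6.5) = 136.5, v(7.5) = 187.5.
Sum = Σ Δx_i · v(x_i).
Sum = 523.25.

523.25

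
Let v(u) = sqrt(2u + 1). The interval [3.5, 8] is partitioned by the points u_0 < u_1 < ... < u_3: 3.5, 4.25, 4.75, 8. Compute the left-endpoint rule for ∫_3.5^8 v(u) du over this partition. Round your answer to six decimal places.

14.193627

Subinterval widths: 0.75, 0.5, 3.25.
Left endpoints: 3.5, 4.25, 4.75.
v(3.5) ≈ 2.828427, v(4.25) ≈ 3.082207, v(4.75) ≈ 3.240370.
Sum = Σ Δu_i · v(u_i).
Sum ≈ 14.193627.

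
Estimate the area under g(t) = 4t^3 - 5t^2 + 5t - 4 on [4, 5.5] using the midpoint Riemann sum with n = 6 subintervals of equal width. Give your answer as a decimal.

Δt = (5.5 − 4)/6 = 0.25.
Midpoints: 4.125, 4.375, 4.625, 4.875, 5.125, 5.375.
g(4.125) = 212.3046875, g(4.375) = 257.1328125, g(4.625) = 307.8984375, g(4.875) = 364.9765625, g(5.125) = 428.7421875, g(5.375) = 499.5703125.
Sum = Δt · [g(4.125) + g(4.375) + g(4.625) + ...].
Sum = 517.65625.

517.65625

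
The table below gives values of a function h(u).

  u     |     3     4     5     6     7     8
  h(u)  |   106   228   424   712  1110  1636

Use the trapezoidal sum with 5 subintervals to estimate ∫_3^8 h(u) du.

3345

Δu = 1.
T_5 = (1/2)·[106 + 2·228 + 2·424 + 2·712 + 2·1110 + 1636] = 3345.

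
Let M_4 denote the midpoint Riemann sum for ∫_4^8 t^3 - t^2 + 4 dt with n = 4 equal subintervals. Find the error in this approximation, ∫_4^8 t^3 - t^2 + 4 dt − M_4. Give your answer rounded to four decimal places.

Exact integral: ∫_4^8 f(t) dt ≈ 826.666667.
M_4 = 821.
Error ≈ 826.666667 − 821 ≈ 5.6667.

5.6667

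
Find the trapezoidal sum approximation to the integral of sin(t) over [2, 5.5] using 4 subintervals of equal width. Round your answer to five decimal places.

Δt = (5.5 − 2)/4 = 0.875.
f(2) ≈ 0.90930, f(2.875) ≈ 0.26345, f(3.75) ≈ -0.57156, f(4.625) ≈ -0.99618, f(5.5) ≈ -0.70554.
T_4 = (Δt/2)·[f(t_0) + 2f(t_1) + 2f(t_2) + 2f(t_3) + f(t_4)].
Sum ≈ -1.05212.

-1.05212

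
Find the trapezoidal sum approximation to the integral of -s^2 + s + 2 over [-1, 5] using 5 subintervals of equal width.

-19.44

Δs = (5 − (-1))/5 = 1.2.
f(-1) = 0, f(0.2) = 2.16, f(1.4) = 1.44, f(2.6) = -2.16, f(3.8) = -8.64, f(5) = -18.
T_5 = (Δs/2)·[f(s_0) + 2f(s_1) + ... + 2f(s_{4}) + f(s_5)].
Sum = -19.44.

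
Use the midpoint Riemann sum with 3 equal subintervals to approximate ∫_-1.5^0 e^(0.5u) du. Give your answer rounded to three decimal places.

Δu = (0 − (-1.5))/3 = 0.5.
Midpoints: -1.25, -0.75, -0.25.
f(-1.25) ≈ 0.535, f(-0.75) ≈ 0.687, f(-0.25) ≈ 0.882.
Sum = Δu · [f(-1.25) + f(-0.75) + f(-0.25)].
Sum ≈ 1.053.

1.053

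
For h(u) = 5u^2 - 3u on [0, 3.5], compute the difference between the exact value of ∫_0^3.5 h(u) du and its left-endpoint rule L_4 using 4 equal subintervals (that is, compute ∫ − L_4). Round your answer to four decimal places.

Exact integral: ∫_0^3.5 h(u) du ≈ 53.083333.
L_4 = 33.11328125.
Error ≈ 53.083333 − 33.11328125 ≈ 19.9701.

19.9701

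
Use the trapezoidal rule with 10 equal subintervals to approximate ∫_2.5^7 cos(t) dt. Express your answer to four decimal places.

0.0575

Δt = (7 − 2.5)/10 = 0.45.
f(2.5) ≈ -0.8011, f(2.95) ≈ -0.9817, f(3.4) ≈ -0.9668, f(3.85) ≈ -0.7594, f(4.3) ≈ -0.4008, f(4.75) ≈ 0.0376, f(5.2) ≈ 0.4685, f(5.65) ≈ 0.8061, f(6.1) ≈ 0.9833, f(6.55) ≈ 0.9646, f(7) ≈ 0.7539.
T_10 = (Δt/2)·[f(t_0) + 2f(t_1) + ... + 2f(t_{9}) + f(t_10)].
Sum ≈ 0.0575.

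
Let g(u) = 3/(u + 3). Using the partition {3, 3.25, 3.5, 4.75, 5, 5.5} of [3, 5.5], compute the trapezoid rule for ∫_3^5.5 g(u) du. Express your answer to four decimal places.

Subinterval widths: 0.25, 0.25, 1.25, 0.25, 0.5.
g(3) = 0.5, g(3.25) = 0.48, g(3.5) = 6/13, g(4.75) = 12/31, g(5) = 0.375, g(5.5) = 6/17.
On each subinterval the trapezoid contributes (Δu_i/2)·[g(u_{i-1}) + g(u_i)].
Sum ≈ 1.0478.

1.0478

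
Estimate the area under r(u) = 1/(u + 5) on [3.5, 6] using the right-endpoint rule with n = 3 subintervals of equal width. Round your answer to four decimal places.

0.2470

Δu = (6 − 3.5)/3 = 5/6.
Right endpoints: 13/3, 31/6, 6.
r(13/3) = 3/28, r(31/6) = 6/61, r(6) = 1/11.
Sum = Δu · [r(13/3) + r(31/6) + r(6)].
Sum ≈ 0.2470.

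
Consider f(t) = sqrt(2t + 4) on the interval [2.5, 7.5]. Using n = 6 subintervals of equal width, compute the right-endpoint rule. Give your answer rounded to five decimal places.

19.16656

Δt = (7.5 − 2.5)/6 = 5/6.
Right endpoints: 10/3, 25/6, 5, 35/6, 20/3, 7.5.
f(10/3) ≈ 3.26599, f(25/6) ≈ 3.51188, f(5) ≈ 3.74166, f(35/6) ≈ 3.95811, f(20/3) ≈ 4.16333, f(7.5) ≈ 4.35890.
Sum = Δt · [f(10/3) + f(25/6) + f(5) + ...].
Sum ≈ 19.16656.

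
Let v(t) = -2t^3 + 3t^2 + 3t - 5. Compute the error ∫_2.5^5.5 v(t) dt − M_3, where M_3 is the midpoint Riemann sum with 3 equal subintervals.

Exact integral: ∫_2.5^5.5 v(t) dt = -266.25.
M_3 = -261.
Error = -266.25 − (-261) = -5.25.

-5.25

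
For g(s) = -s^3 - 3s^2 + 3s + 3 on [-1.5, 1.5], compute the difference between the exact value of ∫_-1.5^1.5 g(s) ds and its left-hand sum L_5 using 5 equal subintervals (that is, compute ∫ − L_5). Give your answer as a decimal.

1.215

Exact integral: ∫_-1.5^1.5 g(s) ds = 2.25.
L_5 = 1.035.
Error = 2.25 − 1.035 = 1.215.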